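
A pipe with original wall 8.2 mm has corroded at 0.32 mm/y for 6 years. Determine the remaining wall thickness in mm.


Remaining wall = original − CR × time
t = 8.2 − 0.32*6 = 8.2 − 1.92 = 6.28 mm

6.28 mm


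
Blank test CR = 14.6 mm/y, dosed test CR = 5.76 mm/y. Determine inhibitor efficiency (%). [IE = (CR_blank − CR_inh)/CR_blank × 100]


Apply the inhibitor-efficiency definition: IE = (CR_blank − CR_inh)/CR_blank × 100
IE = (14.6 − 5.76) / 14.6 × 100
IE = 8.84 / 14.6 × 100 = 60.5 %

60.5 %


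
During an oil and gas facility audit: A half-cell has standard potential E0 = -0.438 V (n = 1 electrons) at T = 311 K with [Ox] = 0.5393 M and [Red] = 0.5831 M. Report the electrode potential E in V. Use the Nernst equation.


Apply the Nernst equation: E = E0 + (RT/nF)*ln([Ox]/[Red])
Step 1: RT/nF = 8.314*311/(1*96485) = 0.02679851 V
Step 2: [Ox]/[Red] = 0.5393/0.5831 = 0.924884
Step 3: ln(0.924884) = -0.078087
Step 4: correction = 0.02679851 * -0.078087 = -0.002 V
E = -0.438 + -0.002 = -0.44 V

-0.44 V


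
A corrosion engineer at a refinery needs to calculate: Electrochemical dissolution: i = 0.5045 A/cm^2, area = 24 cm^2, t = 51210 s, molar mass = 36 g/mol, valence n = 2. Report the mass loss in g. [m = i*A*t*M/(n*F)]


Apply Faraday's law: m = i*A*t*M / (n*F)
Total charge passed Q = i*A*t = 0.5045*24*51210 = 620050.68 C
m = Q*M/(n*F) = 620050.68*36/(2*96485) = 115.6751 g

115.6751 g


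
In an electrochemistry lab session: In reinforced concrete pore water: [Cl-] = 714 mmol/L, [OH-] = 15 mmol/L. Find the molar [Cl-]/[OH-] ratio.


Threshold parameter = [Cl-] / [OH-] (molar basis; both in mmol/L, so units cancel)
Ratio = 714 / 15 = 47.6

47.6


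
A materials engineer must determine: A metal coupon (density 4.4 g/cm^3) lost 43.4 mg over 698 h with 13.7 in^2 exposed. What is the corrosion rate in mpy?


Apply the mpy weight-loss relation: CR = 534 * W / (D * A * T)
Numerator: 534 * 43.4 = 23175.6
Denominator: 4.4 * 13.7 * 698 = 42075.44
CR = 23175.6 / 42075.44 = 0.55081 mpy

0.55081 mpy


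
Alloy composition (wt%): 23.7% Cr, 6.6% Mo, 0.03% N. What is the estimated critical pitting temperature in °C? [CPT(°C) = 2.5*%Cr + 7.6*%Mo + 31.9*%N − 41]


Apply the ASTM G48 empirical CPT estimate: CPT(°C) = 2.5*%Cr + 7.6*%Mo + 31.9*%N − 41
2.5*23.7 = 59.25; 7.6*6.6 = 50.16; 31.9*0.03 = 0.957
CPT = 59.25 + 50.16 + 0.957 − 41 = 69.367 °C
Rounded to 0.1 °C: CPT ≈ 69.4 °C

69.4 °C


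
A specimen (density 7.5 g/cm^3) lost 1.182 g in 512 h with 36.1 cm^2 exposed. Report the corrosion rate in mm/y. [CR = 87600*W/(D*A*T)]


Apply the mm/y weight-loss relation: CR = 87600 * W / (D * A * T)
Numerator: 87600 * 1.182 = 103543.2
Denominator: 7.5 * 36.1 * 512 = 138624.0
CR = 103543.2 / 138624.0 = 0.7469 mm/y

0.7469 mm/y


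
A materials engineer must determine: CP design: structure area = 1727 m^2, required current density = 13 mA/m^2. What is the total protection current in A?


I = area * current density, then convert mA → A (÷1000)
I = 1727 * 13 / 1000 = 22.45 A

22.45 A


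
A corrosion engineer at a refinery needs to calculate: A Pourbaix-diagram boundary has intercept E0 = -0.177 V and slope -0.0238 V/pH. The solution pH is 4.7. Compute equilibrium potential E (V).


Apply the Pourbaix line equation: E = E0 + slope*pH
E = -0.177 + (-0.0238)*4.7 = -0.177 + (-0.11186) = -0.28886 V
Rounded to 4 decimal places: E = -0.2889 V

-0.2889 V


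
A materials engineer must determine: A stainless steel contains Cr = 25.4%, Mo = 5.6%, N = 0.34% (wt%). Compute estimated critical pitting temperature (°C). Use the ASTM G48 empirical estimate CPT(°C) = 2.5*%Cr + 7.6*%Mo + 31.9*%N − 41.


Apply the ASTM G48 empirical CPT estimate: CPT(°C) = 2.5*%Cr + 7.6*%Mo + 31.9*%N − 41
2.5*25.4 = 63.5; 7.6*5.6 = 42.56; 31.9*0.34 = 10.846
CPT = 63.5 + 42.56 + 10.846 − 41 = 75.906 °C
Rounded to 0.1 °C: CPT ≈ 75.9 °C

75.9 °C


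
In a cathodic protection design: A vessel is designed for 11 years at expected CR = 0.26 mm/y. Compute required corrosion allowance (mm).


Corrosion allowance = CR × design life
CA = 0.26 * 11 = 2.86 mm

2.86 mm


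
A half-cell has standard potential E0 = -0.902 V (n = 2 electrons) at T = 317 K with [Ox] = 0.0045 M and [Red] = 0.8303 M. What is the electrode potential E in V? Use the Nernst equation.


Apply the Nernst equation: E = E0 + (RT/nF)*ln([Ox]/[Red])
Step 1: RT/nF = 8.314*317/(2*96485) = 0.01365776 V
Step 2: [Ox]/[Red] = 0.0045/0.8303 = 0.00542
Step 3: ln(0.00542) = -5.217659
Step 4: correction = 0.01365776 * -5.217659 = -0.0713 V
E = -0.902 + -0.0713 = -0.9733 V

-0.9733 V


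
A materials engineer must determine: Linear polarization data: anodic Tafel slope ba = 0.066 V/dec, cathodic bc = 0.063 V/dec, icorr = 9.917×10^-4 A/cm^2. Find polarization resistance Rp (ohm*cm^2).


Apply the Stern-Geary equation: Rp = ba*bc / (2.303*icorr*(ba+bc))
ba*bc = 0.066*0.063 = 0.004158
ba+bc = 0.129; 2.303*icorr*(ba+bc) = 2.303*9.917×10^-4*0.129 = 2.9462118×10^-4
Rp = 0.004158 / 2.9462118×10^-4 = 14.11 ohm*cm^2

14.11 ohm*cm^2


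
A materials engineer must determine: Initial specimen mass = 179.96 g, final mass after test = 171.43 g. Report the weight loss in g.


Weight loss = initial − final
WL = 179.96 − 171.43 = 8.53 g

8.53 g


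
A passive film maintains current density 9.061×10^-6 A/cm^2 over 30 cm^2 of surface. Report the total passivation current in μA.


I = i_pass * A, then convert A → μA (×10^6)
I = 9.061×10^-6 * 30 * 10^6 = 271.83 μA

271.83 μA


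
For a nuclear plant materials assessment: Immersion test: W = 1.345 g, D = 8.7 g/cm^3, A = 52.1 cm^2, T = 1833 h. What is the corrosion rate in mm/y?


Apply the mm/y weight-loss relation: CR = 87600 * W / (D * A * T)
Numerator: 87600 * 1.345 = 117822.0
Denominator: 8.7 * 52.1 * 1833 = 830843.91
CR = 117822.0 / 830843.91 = 0.14181 mm/y

0.14181 mm/y


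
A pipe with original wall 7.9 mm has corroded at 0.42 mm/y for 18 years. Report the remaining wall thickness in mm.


Remaining wall = original − CR × time
t = 7.9 − 0.42*18 = 7.9 − 7.56 = 0.34 mm

0.34 mm


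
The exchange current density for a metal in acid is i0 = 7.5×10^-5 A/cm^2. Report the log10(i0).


i0 = 7.5×10^-5 A/cm^2
log10(i0) = -4.125

-4.125


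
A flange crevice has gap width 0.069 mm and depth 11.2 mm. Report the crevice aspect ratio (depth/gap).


Aspect ratio = depth / gap
Ratio = 11.2 / 0.069 = 162.3

162.3


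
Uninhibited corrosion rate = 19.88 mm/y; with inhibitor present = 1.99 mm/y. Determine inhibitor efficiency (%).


Apply the inhibitor-efficiency definition: IE = (CR_blank − CR_inh)/CR_blank × 100
IE = (19.88 − 1.99) / 19.88 × 100
IE = 17.89 / 19.88 × 100 = 90.0 %

90.0 %


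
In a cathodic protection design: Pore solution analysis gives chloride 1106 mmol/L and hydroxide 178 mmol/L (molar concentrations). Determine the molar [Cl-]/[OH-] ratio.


Threshold parameter = [Cl-] / [OH-] (molar basis; both in mmol/L, so units cancel)
Ratio = 1106 / 178 = 6.21

6.21


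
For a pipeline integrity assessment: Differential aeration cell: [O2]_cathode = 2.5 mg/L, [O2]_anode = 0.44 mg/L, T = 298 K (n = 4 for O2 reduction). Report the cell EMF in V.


Apply the Nernst concentration-cell relation: E = (RT/nF)*ln(C_cathode/C_anode)
RT/nF = 8.314*298/(4*96485) = 0.00641958 V
ln(2.5/0.44) = 1.73727
E = 0.00641958 * 1.73727 = 0.01115 V

0.01115 V


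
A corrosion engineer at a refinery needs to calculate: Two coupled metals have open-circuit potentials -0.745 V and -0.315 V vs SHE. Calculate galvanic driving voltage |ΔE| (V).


Driving voltage is the absolute potential difference.
|ΔE| = |-0.745 − (-0.315)| = 0.43 V

0.43 V


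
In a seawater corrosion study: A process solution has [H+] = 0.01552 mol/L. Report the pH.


pH = −log10[H+]
pH = −log10(0.01552) = 1.81

1.81


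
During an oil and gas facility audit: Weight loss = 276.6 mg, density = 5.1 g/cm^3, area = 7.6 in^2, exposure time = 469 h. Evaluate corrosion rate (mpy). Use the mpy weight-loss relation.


Apply the mpy weight-loss relation: CR = 534 * W / (D * A * T)
Numerator: 534 * 276.6 = 147704.4
Denominator: 5.1 * 7.6 * 469 = 18178.44
CR = 147704.4 / 18178.44 = 8.125 mpy

8.125 mpy


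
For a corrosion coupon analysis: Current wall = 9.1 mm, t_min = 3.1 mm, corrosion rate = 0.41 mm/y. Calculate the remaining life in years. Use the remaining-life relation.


Apply the remaining-life relation: RL = (t_current − t_min) / CR
RL = (9.1 − 3.1) / 0.41 = 6.0 / 0.41 = 14.6 years

14.6 years


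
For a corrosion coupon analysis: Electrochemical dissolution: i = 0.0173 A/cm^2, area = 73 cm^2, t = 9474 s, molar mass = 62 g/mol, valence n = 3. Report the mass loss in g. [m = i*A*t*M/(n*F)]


Apply Faraday's law: m = i*A*t*M / (n*F)
Total charge passed Q = i*A*t = 0.0173*73*9474 = 11964.7146 C
m = Q*M/(n*F) = 11964.7146*62/(3*96485) = 2.5628 g

2.5628 g


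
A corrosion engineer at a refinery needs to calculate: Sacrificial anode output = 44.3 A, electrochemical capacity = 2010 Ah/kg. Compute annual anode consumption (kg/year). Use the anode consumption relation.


Annual consumption = current * hours per year / capacity
Rate = 44.3 * 8760 / 2010 = 193.1 kg/year

193.1 kg/year


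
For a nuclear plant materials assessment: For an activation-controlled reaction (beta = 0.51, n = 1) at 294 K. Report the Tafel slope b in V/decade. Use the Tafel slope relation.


Apply the Tafel slope relation: b = 2.303*R*T/(beta*n*F)
Numerator: 2.303 * 8.314 * 294 = 5629.26
Denominator: 0.51 * 1 * 96485 = 49207.35
b = 5629.26 / 49207.35 = 0.114 V/decade

0.114 V/decade


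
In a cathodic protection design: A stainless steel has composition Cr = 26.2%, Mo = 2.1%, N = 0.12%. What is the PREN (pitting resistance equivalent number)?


Apply the PREN formula: PREN = Cr + 3.3*Mo + 16*N
PREN = 26.2 + 3.3*2.1 + 16*0.12
PREN = 26.2 + 6.93 + 1.92 = 35.05

35.05


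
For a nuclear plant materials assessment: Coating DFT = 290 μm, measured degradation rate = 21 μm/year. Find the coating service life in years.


Service life = thickness / degradation rate
Life = 290 / 21 = 13.8 years

13.8 years


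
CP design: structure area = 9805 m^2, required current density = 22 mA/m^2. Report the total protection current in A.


I = area * current density, then convert mA → A (÷1000)
I = 9805 * 22 / 1000 = 215.71 A

215.71 A


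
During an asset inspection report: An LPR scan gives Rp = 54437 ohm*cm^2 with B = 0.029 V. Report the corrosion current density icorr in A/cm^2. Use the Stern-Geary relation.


Apply the Stern-Geary relation: icorr = B / Rp
icorr = 0.029 / 54437 = 5.327×10^-7 A/cm^2

5.327×10^-7 A/cm^2


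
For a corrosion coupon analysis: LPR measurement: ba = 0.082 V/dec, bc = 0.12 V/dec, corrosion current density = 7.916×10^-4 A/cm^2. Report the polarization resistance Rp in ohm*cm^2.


Apply the Stern-Geary equation: Rp = ba*bc / (2.303*icorr*(ba+bc))
ba*bc = 0.082*0.12 = 0.00984
ba+bc = 0.202; 2.303*icorr*(ba+bc) = 2.303*7.916×10^-4*0.202 = 3.6825707×10^-4
Rp = 0.00984 / 3.6825707×10^-4 = 26.72 ohm*cm^2

26.72 ohm*cm^2


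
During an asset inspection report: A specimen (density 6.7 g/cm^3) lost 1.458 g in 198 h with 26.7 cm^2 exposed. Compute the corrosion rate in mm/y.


Apply the mm/y weight-loss relation: CR = 87600 * W / (D * A * T)
Numerator: 87600 * 1.458 = 127720.8
Denominator: 6.7 * 26.7 * 198 = 35420.22
CR = 127720.8 / 35420.22 = 3.605873 mm/y

3.605873 mm/y


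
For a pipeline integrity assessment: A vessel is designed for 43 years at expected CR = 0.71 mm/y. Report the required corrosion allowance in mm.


Corrosion allowance = CR × design life
CA = 0.71 * 43 = 30.53 mm

30.53 mm


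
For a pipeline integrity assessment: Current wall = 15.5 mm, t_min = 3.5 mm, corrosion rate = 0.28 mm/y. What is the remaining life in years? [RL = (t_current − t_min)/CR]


Apply the remaining-life relation: RL = (t_current − t_min) / CR
RL = (15.5 − 3.5) / 0.28 = 12.0 / 0.28 = 42.9 years

42.9 years


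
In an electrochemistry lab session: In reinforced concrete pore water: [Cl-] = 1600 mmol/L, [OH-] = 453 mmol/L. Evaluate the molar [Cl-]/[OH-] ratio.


Threshold parameter = [Cl-] / [OH-] (molar basis; both in mmol/L, so units cancel)
Ratio = 1600 / 453 = 3.53

3.53


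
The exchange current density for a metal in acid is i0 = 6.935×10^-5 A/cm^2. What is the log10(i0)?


i0 = 6.935×10^-5 A/cm^2
log10(i0) = -4.159

-4.159


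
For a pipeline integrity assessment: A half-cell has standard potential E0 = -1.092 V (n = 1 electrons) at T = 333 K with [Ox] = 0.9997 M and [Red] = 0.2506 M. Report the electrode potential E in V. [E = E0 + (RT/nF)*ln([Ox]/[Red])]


Apply the Nernst equation: E = E0 + (RT/nF)*ln([Ox]/[Red])
Step 1: RT/nF = 8.314*333/(1*96485) = 0.02869422 V
Step 2: [Ox]/[Red] = 0.9997/0.2506 = 3.989226
Step 3: ln(3.989226) = 1.383597
Step 4: correction = 0.02869422 * 1.383597 = 0.0397 V
E = -1.092 + 0.0397 = -1.0523 V

-1.0523 V


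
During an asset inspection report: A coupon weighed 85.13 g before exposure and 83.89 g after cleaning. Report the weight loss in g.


Weight loss = initial − final
WL = 85.13 − 83.89 = 1.24 g

1.24 g


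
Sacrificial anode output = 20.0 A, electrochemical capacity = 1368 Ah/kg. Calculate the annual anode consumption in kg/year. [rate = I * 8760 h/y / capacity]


Annual consumption = current * hours per year / capacity
Rate = 20.0 * 8760 / 1368 = 128.1 kg/year

128.1 kg/year


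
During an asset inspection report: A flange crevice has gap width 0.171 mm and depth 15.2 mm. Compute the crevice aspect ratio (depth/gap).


Aspect ratio = depth / gap
Ratio = 15.2 / 0.171 = 88.9

88.9


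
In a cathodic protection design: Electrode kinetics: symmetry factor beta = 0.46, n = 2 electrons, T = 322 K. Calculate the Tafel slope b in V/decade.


Apply the Tafel slope relation: b = 2.303*R*T/(beta*n*F)
Numerator: 2.303 * 8.314 * 322 = 6165.38
Denominator: 0.46 * 2 * 96485 = 88766.2
b = 6165.38 / 88766.2 = 0.0695 V/decade

0.0695 V/decade


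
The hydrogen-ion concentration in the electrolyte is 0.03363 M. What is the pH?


pH = −log10[H+]
pH = −log10(0.03363) = 1.47

1.47


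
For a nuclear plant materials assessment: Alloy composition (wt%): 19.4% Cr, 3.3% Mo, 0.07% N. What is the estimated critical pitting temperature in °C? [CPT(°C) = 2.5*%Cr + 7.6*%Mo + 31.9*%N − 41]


Apply the ASTM G48 empirical CPT estimate: CPT(°C) = 2.5*%Cr + 7.6*%Mo + 31.9*%N − 41
2.5*19.4 = 48.5; 7.6*3.3 = 25.08; 31.9*0.07 = 2.233
CPT = 48.5 + 25.08 + 2.233 − 41 = 34.813 °C
Rounded to 0.1 °C: CPT ≈ 34.8 °C

34.8 °C


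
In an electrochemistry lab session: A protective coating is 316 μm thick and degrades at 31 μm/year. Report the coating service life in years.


Service life = thickness / degradation rate
Life = 316 / 31 = 10.2 years

10.2 years


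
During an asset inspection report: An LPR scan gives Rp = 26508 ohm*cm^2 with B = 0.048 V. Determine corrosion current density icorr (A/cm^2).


Apply the Stern-Geary relation: icorr = B / Rp
icorr = 0.048 / 26508 = 1.811×10^-6 A/cm^2

1.811×10^-6 A/cm^2


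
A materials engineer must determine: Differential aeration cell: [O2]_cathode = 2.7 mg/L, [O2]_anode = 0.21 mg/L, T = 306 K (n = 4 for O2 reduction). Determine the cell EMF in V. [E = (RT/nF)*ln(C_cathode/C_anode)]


Apply the Nernst concentration-cell relation: E = (RT/nF)*ln(C_cathode/C_anode)
RT/nF = 8.314*306/(4*96485) = 0.00659192 V
ln(2.7/0.21) = 2.5539
E = 0.00659192 * 2.5539 = 0.01684 V

0.01684 V


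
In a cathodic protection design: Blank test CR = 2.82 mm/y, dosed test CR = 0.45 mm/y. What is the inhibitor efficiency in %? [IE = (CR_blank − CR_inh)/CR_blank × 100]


Apply the inhibitor-efficiency definition: IE = (CR_blank − CR_inh)/CR_blank × 100
IE = (2.82 − 0.45) / 2.82 × 100
IE = 2.37 / 2.82 × 100 = 84.0 %

84.0 %


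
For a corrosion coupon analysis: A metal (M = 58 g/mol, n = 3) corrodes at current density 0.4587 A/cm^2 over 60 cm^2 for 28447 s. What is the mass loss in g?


Apply Faraday's law: m = i*A*t*M / (n*F)
Total charge passed Q = i*A*t = 0.4587*60*28447 = 782918.334 C
m = Q*M/(n*F) = 782918.334*58/(3*96485) = 156.878 g

156.878 g


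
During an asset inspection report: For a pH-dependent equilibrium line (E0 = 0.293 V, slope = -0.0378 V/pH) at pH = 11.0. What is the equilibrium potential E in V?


Apply the Pourbaix line equation: E = E0 + slope*pH
E = 0.293 + (-0.0378)*11.0 = 0.293 + (-0.4158) = -0.1228 V
Rounded to 4 decimal places: E = -0.1228 V

-0.1228 V


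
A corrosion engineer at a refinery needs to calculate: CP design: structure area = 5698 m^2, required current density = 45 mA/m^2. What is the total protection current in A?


I = area * current density, then convert mA → A (÷1000)
I = 5698 * 45 / 1000 = 256.41 A

256.41 A


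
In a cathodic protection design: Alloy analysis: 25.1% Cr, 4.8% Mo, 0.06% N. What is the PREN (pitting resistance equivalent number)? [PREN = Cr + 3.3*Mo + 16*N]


Apply the PREN formula: PREN = Cr + 3.3*Mo + 16*N
PREN = 25.1 + 3.3*4.8 + 16*0.06
PREN = 25.1 + 15.84 + 0.96 = 41.9

41.9


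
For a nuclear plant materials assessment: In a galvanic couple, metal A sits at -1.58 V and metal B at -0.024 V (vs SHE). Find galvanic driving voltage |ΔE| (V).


Driving voltage is the absolute potential difference.
|ΔE| = |-1.58 − (-0.024)| = 1.556 V

1.556 V


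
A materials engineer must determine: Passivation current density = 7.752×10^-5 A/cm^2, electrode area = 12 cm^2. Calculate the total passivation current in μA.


I = i_pass * A, then convert A → μA (×10^6)
I = 7.752×10^-5 * 12 * 10^6 = 930.24 μA

930.24 μA


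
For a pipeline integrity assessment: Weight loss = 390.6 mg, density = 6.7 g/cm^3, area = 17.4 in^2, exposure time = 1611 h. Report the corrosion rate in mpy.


Apply the mpy weight-loss relation: CR = 534 * W / (D * A * T)
Numerator: 534 * 390.6 = 208580.4
Denominator: 6.7 * 17.4 * 1611 = 187810.38
CR = 208580.4 / 187810.38 = 1.111 mpy

1.111 mpy


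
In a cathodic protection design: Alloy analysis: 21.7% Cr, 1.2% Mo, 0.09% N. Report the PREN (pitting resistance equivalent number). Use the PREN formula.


Apply the PREN formula: PREN = Cr + 3.3*Mo + 16*N
PREN = 21.7 + 3.3*1.2 + 16*0.09
PREN = 21.7 + 3.96 + 1.44 = 27.1

27.1


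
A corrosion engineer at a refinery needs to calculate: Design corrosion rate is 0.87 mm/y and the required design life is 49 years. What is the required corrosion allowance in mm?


Corrosion allowance = CR × design life
CA = 0.87 * 49 = 42.63 mm

42.63 mm


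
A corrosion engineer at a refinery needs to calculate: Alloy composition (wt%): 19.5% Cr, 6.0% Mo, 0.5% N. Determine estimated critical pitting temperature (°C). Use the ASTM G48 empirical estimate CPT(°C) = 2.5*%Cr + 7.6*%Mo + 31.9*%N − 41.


Apply the ASTM G48 empirical CPT estimate: CPT(°C) = 2.5*%Cr + 7.6*%Mo + 31.9*%N − 41
2.5*19.5 = 48.75; 7.6*6.0 = 45.6; 31.9*0.5 = 15.95
CPT = 48.75 + 45.6 + 15.95 − 41 = 69.3 °C
Rounded to 0.1 °C: CPT ≈ 69.3 °C

69.3 °C


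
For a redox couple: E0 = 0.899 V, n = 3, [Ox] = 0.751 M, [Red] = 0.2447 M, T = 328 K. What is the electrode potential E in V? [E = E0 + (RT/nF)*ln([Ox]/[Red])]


Apply the Nernst equation: E = E0 + (RT/nF)*ln([Ox]/[Red])
Step 1: RT/nF = 8.314*328/(3*96485) = 0.00942113 V
Step 2: [Ox]/[Red] = 0.751/0.2447 = 3.069064
Step 3: ln(3.069064) = 1.121373
Step 4: correction = 0.00942113 * 1.121373 = 0.011 V
E = 0.899 + 0.011 = 0.91 V

0.91 V


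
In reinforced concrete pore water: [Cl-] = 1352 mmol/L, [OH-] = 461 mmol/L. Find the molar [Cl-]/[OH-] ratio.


Threshold parameter = [Cl-] / [OH-] (molar basis; both in mmol/L, so units cancel)
Ratio = 1352 / 461 = 2.93

2.93


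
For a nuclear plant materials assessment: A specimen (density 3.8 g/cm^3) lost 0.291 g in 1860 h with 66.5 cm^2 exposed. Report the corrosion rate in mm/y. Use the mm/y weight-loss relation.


Apply the mm/y weight-loss relation: CR = 87600 * W / (D * A * T)
Numerator: 87600 * 0.291 = 25491.6
Denominator: 3.8 * 66.5 * 1860 = 470022.0
CR = 25491.6 / 470022.0 = 0.0542 mm/y

0.0542 mm/y


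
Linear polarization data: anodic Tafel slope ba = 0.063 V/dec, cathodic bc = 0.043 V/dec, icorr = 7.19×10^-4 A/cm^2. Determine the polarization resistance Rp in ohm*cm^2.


Apply the Stern-Geary equation: Rp = ba*bc / (2.303*icorr*(ba+bc))
ba*bc = 0.063*0.043 = 0.002709
ba+bc = 0.106; 2.303*icorr*(ba+bc) = 2.303*7.19×10^-4*0.106 = 1.7552084×10^-4
Rp = 0.002709 / 1.7552084×10^-4 = 15.43 ohm*cm^2

15.43 ohm*cm^2


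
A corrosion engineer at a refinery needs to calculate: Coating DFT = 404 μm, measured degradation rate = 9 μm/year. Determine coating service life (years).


Service life = thickness / degradation rate
Life = 404 / 9 = 44.9 years

44.9 years


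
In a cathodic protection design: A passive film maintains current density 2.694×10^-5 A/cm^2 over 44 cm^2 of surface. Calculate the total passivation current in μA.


I = i_pass * A, then convert A → μA (×10^6)
I = 2.694×10^-5 * 44 * 10^6 = 1185.36 μA

1185.36 μA


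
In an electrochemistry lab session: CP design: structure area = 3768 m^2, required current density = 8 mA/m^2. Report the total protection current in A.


I = area * current density, then convert mA → A (÷1000)
I = 3768 * 8 / 1000 = 30.14 A

30.14 A


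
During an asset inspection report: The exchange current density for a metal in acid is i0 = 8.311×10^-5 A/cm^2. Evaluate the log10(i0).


i0 = 8.311×10^-5 A/cm^2
log10(i0) = -4.08

-4.08


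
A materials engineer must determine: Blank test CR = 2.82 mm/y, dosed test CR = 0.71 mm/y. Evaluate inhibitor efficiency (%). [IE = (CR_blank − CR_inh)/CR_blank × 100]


Apply the inhibitor-efficiency definition: IE = (CR_blank − CR_inh)/CR_blank × 100
IE = (2.82 − 0.71) / 2.82 × 100
IE = 2.11 / 2.82 × 100 = 74.8 %

74.8 %


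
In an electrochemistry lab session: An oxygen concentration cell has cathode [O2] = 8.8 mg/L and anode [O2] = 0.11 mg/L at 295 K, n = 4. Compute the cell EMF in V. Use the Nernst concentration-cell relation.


Apply the Nernst concentration-cell relation: E = (RT/nF)*ln(C_cathode/C_anode)
RT/nF = 8.314*295/(4*96485) = 0.00635495 V
ln(8.8/0.11) = 4.38203
E = 0.00635495 * 4.38203 = 0.02785 V

0.02785 V


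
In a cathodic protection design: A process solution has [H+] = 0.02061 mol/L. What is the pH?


pH = −log10[H+]
pH = −log10(0.02061) = 1.69

1.69


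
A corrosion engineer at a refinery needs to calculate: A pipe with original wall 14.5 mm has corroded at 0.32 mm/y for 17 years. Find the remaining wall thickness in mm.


Remaining wall = original − CR × time
t = 14.5 − 0.32*17 = 14.5 − 5.44 = 9.06 mm

9.06 mm


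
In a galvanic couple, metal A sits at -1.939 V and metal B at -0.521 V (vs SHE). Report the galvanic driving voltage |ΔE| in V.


Driving voltage is the absolute potential difference.
|ΔE| = |-1.939 − (-0.521)| = 1.418 V

1.418 V


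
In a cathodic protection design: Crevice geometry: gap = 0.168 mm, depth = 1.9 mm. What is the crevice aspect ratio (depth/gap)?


Aspect ratio = depth / gap
Ratio = 1.9 / 0.168 = 11.3

11.3


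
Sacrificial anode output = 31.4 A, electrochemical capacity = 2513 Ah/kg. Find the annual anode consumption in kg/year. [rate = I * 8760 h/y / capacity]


Annual consumption = current * hours per year / capacity
Rate = 31.4 * 8760 / 2513 = 109.5 kg/year

109.5 kg/year


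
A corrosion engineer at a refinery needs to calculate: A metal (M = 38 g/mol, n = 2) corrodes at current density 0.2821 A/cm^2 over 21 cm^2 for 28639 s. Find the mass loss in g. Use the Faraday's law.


Apply Faraday's law: m = i*A*t*M / (n*F)
Total charge passed Q = i*A*t = 0.2821*21*28639 = 169660.2999 C
m = Q*M/(n*F) = 169660.2999*38/(2*96485) = 33.40981 g

33.40981 g


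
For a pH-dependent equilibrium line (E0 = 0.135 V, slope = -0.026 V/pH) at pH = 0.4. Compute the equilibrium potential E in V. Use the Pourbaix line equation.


Apply the Pourbaix line equation: E = E0 + slope*pH
E = 0.135 + (-0.026)*0.4 = 0.135 + (-0.0104) = 0.1246 V
Rounded to 4 decimal places: E = 0.1246 V

0.1246 V


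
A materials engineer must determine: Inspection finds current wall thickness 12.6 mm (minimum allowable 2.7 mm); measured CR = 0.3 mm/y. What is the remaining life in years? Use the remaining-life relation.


Apply the remaining-life relation: RL = (t_current − t_min) / CR
RL = (12.6 − 2.7) / 0.3 = 9.9 / 0.3 = 33.0 years

33.0 years


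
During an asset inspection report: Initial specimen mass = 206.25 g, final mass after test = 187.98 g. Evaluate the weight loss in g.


Weight loss = initial − final
WL = 206.25 − 187.98 = 18.27 g

18.27 g


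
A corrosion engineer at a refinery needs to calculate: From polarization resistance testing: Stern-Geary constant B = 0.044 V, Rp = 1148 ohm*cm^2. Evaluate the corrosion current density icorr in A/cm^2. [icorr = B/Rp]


Apply the Stern-Geary relation: icorr = B / Rp
icorr = 0.044 / 1148 = 3.833×10^-5 A/cm^2

3.833×10^-5 A/cm^2


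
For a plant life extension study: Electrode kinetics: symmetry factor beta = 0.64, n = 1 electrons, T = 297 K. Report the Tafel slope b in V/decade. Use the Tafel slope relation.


Apply the Tafel slope relation: b = 2.303*R*T/(beta*n*F)
Numerator: 2.303 * 8.314 * 297 = 5686.7
Denominator: 0.64 * 1 * 96485 = 61750.4
b = 5686.7 / 61750.4 = 0.092 V/decade

0.092 V/decade


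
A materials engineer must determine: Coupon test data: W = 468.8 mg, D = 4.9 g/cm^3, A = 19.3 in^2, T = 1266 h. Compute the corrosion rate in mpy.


Apply the mpy weight-loss relation: CR = 534 * W / (D * A * T)
Numerator: 534 * 468.8 = 250339.2
Denominator: 4.9 * 19.3 * 1266 = 119725.62
CR = 250339.2 / 119725.62 = 2.0909 mpy

2.0909 mpy


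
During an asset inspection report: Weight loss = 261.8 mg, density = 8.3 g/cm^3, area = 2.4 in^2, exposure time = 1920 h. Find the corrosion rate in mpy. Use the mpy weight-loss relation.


Apply the mpy weight-loss relation: CR = 534 * W / (D * A * T)
Numerator: 534 * 261.8 = 139801.2
Denominator: 8.3 * 2.4 * 1920 = 38246.4
CR = 139801.2 / 38246.4 = 3.65528 mpy

3.65528 mpy


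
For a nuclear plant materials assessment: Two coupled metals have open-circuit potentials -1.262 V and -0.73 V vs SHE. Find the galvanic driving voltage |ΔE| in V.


Driving voltage is the absolute potential difference.
|ΔE| = |-1.262 − (-0.73)| = 0.532 V

0.532 V


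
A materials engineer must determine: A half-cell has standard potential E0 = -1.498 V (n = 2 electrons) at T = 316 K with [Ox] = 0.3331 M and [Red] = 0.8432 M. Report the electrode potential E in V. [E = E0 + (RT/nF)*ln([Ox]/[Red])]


Apply the Nernst equation: E = E0 + (RT/nF)*ln([Ox]/[Red])
Step 1: RT/nF = 8.314*316/(2*96485) = 0.01361468 V
Step 2: [Ox]/[Red] = 0.3331/0.8432 = 0.395043
Step 3: ln(0.395043) = -0.928761
Step 4: correction = 0.01361468 * -0.928761 = -0.0126 V
E = -1.498 + -0.0126 = -1.5106 V

-1.5106 V


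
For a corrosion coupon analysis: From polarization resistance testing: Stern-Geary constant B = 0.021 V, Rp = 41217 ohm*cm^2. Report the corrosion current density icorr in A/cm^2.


Apply the Stern-Geary relation: icorr = B / Rp
icorr = 0.021 / 41217 = 5.095×10^-7 A/cm^2

5.095×10^-7 A/cm^2


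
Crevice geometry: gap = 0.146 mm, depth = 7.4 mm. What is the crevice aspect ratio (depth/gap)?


Aspect ratio = depth / gap
Ratio = 7.4 / 0.146 = 50.7

50.7


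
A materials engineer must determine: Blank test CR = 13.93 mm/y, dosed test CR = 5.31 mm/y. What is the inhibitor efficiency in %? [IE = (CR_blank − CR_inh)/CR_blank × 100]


Apply the inhibitor-efficiency definition: IE = (CR_blank − CR_inh)/CR_blank × 100
IE = (13.93 − 5.31) / 13.93 × 100
IE = 8.62 / 13.93 × 100 = 61.9 %

61.9 %


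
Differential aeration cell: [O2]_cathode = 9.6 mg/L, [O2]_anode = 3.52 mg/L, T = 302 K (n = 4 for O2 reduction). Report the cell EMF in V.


Apply the Nernst concentration-cell relation: E = (RT/nF)*ln(C_cathode/C_anode)
RT/nF = 8.314*302/(4*96485) = 0.00650575 V
ln(9.6/3.52) = 1.0033
E = 0.00650575 * 1.0033 = 0.00653 V

0.00653 V


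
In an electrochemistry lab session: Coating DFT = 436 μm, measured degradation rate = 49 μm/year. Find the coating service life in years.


Service life = thickness / degradation rate
Life = 436 / 49 = 8.9 years

8.9 years


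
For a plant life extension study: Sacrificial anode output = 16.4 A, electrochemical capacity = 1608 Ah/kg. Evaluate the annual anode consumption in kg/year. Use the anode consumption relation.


Annual consumption = current * hours per year / capacity
Rate = 16.4 * 8760 / 1608 = 89.3 kg/year

89.3 kg/year


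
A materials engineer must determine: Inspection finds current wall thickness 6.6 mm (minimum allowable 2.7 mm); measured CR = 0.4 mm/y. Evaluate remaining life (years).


Apply the remaining-life relation: RL = (t_current − t_min) / CR
RL = (6.6 − 2.7) / 0.4 = 3.9 / 0.4 = 9.8 years

9.8 years


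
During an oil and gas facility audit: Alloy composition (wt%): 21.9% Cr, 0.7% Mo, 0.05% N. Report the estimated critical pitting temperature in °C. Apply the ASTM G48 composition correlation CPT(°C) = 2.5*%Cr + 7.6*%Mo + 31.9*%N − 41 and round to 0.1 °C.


Apply the ASTM G48 empirical CPT estimate: CPT(°C) = 2.5*%Cr + 7.6*%Mo + 31.9*%N − 41
2.5*21.9 = 54.75; 7.6*0.7 = 5.32; 31.9*0.05 = 1.595
CPT = 54.75 + 5.32 + 1.595 − 41 = 20.665 °C
Rounded to 0.1 °C: CPT ≈ 20.7 °C

20.7 °C


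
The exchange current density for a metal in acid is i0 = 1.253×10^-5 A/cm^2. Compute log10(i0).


i0 = 1.253×10^-5 A/cm^2
log10(i0) = -4.902

-4.902


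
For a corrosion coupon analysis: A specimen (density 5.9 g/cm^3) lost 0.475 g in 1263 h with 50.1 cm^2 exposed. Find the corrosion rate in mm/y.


Apply the mm/y weight-loss relation: CR = 87600 * W / (D * A * T)
Numerator: 87600 * 0.475 = 41610.0
Denominator: 5.9 * 50.1 * 1263 = 373330.17
CR = 41610.0 / 373330.17 = 0.111456 mm/y

0.111456 mm/y


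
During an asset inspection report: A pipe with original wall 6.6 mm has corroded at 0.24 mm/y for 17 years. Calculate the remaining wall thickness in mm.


Remaining wall = original − CR × time
t = 6.6 − 0.24*17 = 6.6 − 4.08 = 2.52 mm

2.52 mm


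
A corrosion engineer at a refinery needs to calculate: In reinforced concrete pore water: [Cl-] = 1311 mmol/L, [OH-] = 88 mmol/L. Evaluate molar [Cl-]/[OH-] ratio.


Threshold parameter = [Cl-] / [OH-] (molar basis; both in mmol/L, so units cancel)
Ratio = 1311 / 88 = 14.9

14.9


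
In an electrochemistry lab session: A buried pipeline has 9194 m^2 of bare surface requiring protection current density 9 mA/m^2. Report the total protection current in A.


I = area * current density, then convert mA → A (÷1000)
I = 9194 * 9 / 1000 = 82.75 A

82.75 A


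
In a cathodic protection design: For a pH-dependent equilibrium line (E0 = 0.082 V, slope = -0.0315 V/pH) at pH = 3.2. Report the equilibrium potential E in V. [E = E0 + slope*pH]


Apply the Pourbaix line equation: E = E0 + slope*pH
E = 0.082 + (-0.0315)*3.2 = 0.082 + (-0.1008) = -0.0188 V
Rounded to 4 decimal places: E = -0.0188 V

-0.0188 V


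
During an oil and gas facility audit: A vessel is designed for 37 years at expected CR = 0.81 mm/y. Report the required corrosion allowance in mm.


Corrosion allowance = CR × design life
CA = 0.81 * 37 = 29.97 mm

29.97 mm


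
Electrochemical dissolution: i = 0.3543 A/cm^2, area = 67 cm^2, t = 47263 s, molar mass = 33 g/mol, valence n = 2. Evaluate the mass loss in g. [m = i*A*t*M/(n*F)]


Apply Faraday's law: m = i*A*t*M / (n*F)
Total charge passed Q = i*A*t = 0.3543*67*47263 = 1121933.8203 C
m = Q*M/(n*F) = 1121933.8203*33/(2*96485) = 191.86307 g

191.86307 g


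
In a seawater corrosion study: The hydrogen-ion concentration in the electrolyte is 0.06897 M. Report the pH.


pH = −log10[H+]
pH = −log10(0.06897) = 1.16

1.16


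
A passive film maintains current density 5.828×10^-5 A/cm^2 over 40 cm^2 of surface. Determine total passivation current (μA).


I = i_pass * A, then convert A → μA (×10^6)
I = 5.828×10^-5 * 40 * 10^6 = 2331.2 μA

2331.2 μA


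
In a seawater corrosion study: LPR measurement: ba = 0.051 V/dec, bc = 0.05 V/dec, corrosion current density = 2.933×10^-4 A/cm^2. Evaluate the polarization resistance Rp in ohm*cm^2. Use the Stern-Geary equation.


Apply the Stern-Geary equation: Rp = ba*bc / (2.303*icorr*(ba+bc))
ba*bc = 0.051*0.05 = 0.00255
ba+bc = 0.101; 2.303*icorr*(ba+bc) = 2.303*2.933×10^-4*0.101 = 6.822246×10^-5
Rp = 0.00255 / 6.822246×10^-5 = 37.4 ohm*cm^2

37.4 ohm*cm^2


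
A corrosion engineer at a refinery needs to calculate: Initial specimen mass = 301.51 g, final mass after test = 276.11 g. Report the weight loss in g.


Weight loss = initial − final
WL = 301.51 − 276.11 = 25.4 g

25.4 g


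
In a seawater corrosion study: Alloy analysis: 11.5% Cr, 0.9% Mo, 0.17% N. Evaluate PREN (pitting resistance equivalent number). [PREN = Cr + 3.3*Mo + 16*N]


Apply the PREN formula: PREN = Cr + 3.3*Mo + 16*N
PREN = 11.5 + 3.3*0.9 + 16*0.17
PREN = 11.5 + 2.97 + 2.72 = 17.19

17.19


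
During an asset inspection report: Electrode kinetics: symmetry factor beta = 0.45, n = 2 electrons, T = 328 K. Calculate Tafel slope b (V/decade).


Apply the Tafel slope relation: b = 2.303*R*T/(beta*n*F)
Numerator: 2.303 * 8.314 * 328 = 6280.26
Denominator: 0.45 * 2 * 96485 = 86836.5
b = 6280.26 / 86836.5 = 0.0723 V/decade

0.0723 V/decade


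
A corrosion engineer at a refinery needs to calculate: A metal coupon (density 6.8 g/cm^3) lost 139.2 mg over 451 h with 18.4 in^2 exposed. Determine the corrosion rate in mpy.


Apply the mpy weight-loss relation: CR = 534 * W / (D * A * T)
Numerator: 534 * 139.2 = 74332.8
Denominator: 6.8 * 18.4 * 451 = 56429.12
CR = 74332.8 / 56429.12 = 1.31728 mpy

1.31728 mpy


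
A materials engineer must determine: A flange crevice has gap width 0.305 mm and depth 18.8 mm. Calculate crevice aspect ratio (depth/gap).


Aspect ratio = depth / gap
Ratio = 18.8 / 0.305 = 61.6

61.6


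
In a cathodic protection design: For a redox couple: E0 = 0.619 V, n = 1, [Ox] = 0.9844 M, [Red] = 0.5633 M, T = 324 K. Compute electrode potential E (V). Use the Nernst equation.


Apply the Nernst equation: E = E0 + (RT/nF)*ln([Ox]/[Red])
Step 1: RT/nF = 8.314*324/(1*96485) = 0.0279187 V
Step 2: [Ox]/[Red] = 0.9844/0.5633 = 1.747559
Step 3: ln(1.747559) = 0.55822
Step 4: correction = 0.0279187 * 0.55822 = 0.016 V
E = 0.619 + 0.016 = 0.635 V

0.635 V


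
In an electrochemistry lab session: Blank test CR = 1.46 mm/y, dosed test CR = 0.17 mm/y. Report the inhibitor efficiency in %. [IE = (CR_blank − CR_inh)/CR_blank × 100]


Apply the inhibitor-efficiency definition: IE = (CR_blank − CR_inh)/CR_blank × 100
IE = (1.46 − 0.17) / 1.46 × 100
IE = 1.29 / 1.46 × 100 = 88.4 %

88.4 %


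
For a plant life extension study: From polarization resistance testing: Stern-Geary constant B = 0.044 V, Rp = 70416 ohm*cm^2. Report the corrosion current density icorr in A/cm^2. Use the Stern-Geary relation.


Apply the Stern-Geary relation: icorr = B / Rp
icorr = 0.044 / 70416 = 6.249×10^-7 A/cm^2

6.249×10^-7 A/cm^2


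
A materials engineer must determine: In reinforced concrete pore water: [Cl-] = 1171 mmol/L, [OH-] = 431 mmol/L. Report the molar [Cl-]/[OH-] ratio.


Threshold parameter = [Cl-] / [OH-] (molar basis; both in mmol/L, so units cancel)
Ratio = 1171 / 431 = 2.72

2.72


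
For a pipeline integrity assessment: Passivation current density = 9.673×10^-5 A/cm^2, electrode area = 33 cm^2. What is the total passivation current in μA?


I = i_pass * A, then convert A → μA (×10^6)
I = 9.673×10^-5 * 33 * 10^6 = 3192.09 μA

3192.09 μA


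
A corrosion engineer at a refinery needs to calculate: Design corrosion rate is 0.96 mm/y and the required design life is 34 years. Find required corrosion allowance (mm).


Corrosion allowance = CR × design life
CA = 0.96 * 34 = 32.64 mm

32.64 mm


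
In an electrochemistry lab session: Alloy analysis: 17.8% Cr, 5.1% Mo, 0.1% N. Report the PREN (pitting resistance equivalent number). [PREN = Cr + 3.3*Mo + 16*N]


Apply the PREN formula: PREN = Cr + 3.3*Mo + 16*N
PREN = 17.8 + 3.3*5.1 + 16*0.1
PREN = 17.8 + 16.83 + 1.6 = 36.23

36.23


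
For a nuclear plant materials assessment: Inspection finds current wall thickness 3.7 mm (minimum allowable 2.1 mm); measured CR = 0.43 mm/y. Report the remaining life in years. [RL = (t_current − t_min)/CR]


Apply the remaining-life relation: RL = (t_current − t_min) / CR
RL = (3.7 − 2.1) / 0.43 = 1.6 / 0.43 = 3.7 years

3.7 years


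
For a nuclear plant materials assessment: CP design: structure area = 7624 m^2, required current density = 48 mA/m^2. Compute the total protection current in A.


I = area * current density, then convert mA → A (÷1000)
I = 7624 * 48 / 1000 = 365.95 A

365.95 A


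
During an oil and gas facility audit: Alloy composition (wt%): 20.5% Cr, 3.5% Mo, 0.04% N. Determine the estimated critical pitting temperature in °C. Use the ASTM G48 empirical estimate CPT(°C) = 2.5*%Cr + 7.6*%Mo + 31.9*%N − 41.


Apply the ASTM G48 empirical CPT estimate: CPT(°C) = 2.5*%Cr + 7.6*%Mo + 31.9*%N − 41
2.5*20.5 = 51.25; 7.6*3.5 = 26.6; 31.9*0.04 = 1.276
CPT = 51.25 + 26.6 + 1.276 − 41 = 38.126 °C
Rounded to 0.1 °C: CPT ≈ 38.1 °C

38.1 °C


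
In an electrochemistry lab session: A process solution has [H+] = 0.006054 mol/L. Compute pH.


pH = −log10[H+]
pH = −log10(0.006054) = 2.22

2.22


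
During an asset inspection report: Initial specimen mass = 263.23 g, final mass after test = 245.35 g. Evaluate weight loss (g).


Weight loss = initial − final
WL = 263.23 − 245.35 = 17.88 g

17.88 g


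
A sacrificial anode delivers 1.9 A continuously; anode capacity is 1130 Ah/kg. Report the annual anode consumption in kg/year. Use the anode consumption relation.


Annual consumption = current * hours per year / capacity
Rate = 1.9 * 8760 / 1130 = 14.7 kg/year

14.7 kg/year


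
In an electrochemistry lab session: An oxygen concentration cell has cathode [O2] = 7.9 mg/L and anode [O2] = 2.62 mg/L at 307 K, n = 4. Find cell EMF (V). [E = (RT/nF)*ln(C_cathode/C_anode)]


Apply the Nernst concentration-cell relation: E = (RT/nF)*ln(C_cathode/C_anode)
RT/nF = 8.314*307/(4*96485) = 0.00661346 V
ln(7.9/2.62) = 1.10369
E = 0.00661346 * 1.10369 = 0.0073 V

0.0073 V


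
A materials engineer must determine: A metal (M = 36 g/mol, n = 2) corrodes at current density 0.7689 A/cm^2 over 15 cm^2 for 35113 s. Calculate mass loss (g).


Apply Faraday's law: m = i*A*t*M / (n*F)
Total charge passed Q = i*A*t = 0.7689*15*35113 = 404975.7855 C
m = Q*M/(n*F) = 404975.7855*36/(2*96485) = 75.55127 g

75.55127 g


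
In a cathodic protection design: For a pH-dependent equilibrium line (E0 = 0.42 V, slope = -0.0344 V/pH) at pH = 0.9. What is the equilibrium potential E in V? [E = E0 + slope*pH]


Apply the Pourbaix line equation: E = E0 + slope*pH
E = 0.42 + (-0.0344)*0.9 = 0.42 + (-0.03096) = 0.38904 V
Rounded to 4 decimal places: E = 0.3890 V

0.3890 V


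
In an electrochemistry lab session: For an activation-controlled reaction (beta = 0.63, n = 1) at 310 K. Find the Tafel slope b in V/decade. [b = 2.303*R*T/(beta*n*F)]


Apply the Tafel slope relation: b = 2.303*R*T/(beta*n*F)
Numerator: 2.303 * 8.314 * 310 = 5935.61
Denominator: 0.63 * 1 * 96485 = 60785.55
b = 5935.61 / 60785.55 = 0.0976 V/decade

0.0976 V/decade


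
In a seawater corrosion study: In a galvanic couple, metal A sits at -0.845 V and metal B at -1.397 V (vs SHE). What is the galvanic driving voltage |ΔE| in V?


Driving voltage is the absolute potential difference.
|ΔE| = |-0.845 − (-1.397)| = 0.552 V

0.552 V
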